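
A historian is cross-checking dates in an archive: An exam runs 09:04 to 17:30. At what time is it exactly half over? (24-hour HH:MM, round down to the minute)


Start time: 09:04 = 544 minutes from midnight
End time: 17:30 = 1050 minutes from midnight
Sum: 544 + 1050 = 1594
Midpoint: 1594 / 2 = 797 minutes
Convert: 797 / 60 = 13 hours, 17 minutes
Result: 13:17

13:17


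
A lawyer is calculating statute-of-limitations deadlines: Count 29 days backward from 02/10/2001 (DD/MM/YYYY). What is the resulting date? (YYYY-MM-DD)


Start: 2001-10-02
Subtracting 29 days
Days already passed in October: 2
After going back through October: 27 more days to subtract
September 2001 has 30 days, need 27
Result: 2001-09-03

2001-09-03


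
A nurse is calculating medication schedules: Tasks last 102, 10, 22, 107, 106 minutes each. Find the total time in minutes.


Durations: 102, 10, 22, 107, 106
Running sum: 102
+ 10 = 112
+ 22 = 134
+ 107 = 241
+ 106 = 347
Total duration: 347 minutes
That is 5 hours and 47 minutes

347


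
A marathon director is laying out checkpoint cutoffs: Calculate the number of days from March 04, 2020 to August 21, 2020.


Start date: 2020-03-04
End date: 2020-08-21
Mar 2020: +28 days
Apr 2020: +30 days
May 2020: +31 days
... (3 more months)
Total: 170 days

170


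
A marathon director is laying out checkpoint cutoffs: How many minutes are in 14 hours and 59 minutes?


Hours: 14
Extra minutes: 59
Minutes per hour: 60
Hours to minutes: 14 x 60 = 840
Total: 840 + 59 = 899

899


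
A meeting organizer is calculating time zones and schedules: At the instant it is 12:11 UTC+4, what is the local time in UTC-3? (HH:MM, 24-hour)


Local time: 12:11 at UTC+4 (offset 4h)
Target zone: UTC-3 (offset -3h)
Difference: -3 - (4) = -7 hours
Calculation: 12 + (-7) = 5
Result: 05:11

05:11


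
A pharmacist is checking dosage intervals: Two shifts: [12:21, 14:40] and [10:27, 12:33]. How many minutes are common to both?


Interval A: [741, 880] minutes from midnight
Interval B: [627, 753] minutes from midnight
Overlap start = max(741, 627) = 741
Overlap end = min(880, 753) = 753
Overlap = 753 - 741 = 12 minutes

12


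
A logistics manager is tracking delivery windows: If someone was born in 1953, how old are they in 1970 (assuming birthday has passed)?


Birth year: 1953
Current year: 1970
Age = current year - birth year
Age = 1970 - 1953 = 17

17


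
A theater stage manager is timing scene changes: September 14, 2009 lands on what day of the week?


Date: 2009-09-14
January 1, 2009 is a Thursday
Day of year: 257
Offset from Jan 1: 256 days
256 mod 7 = 4
Result: Monday

Monday


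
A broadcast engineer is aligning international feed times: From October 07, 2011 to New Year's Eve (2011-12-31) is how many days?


Start: October 07, 2011
End: December 31, 2011
Days left in October: 24
November: 30
December: 31
Sum of remaining months: 61
Total: 24 + 61 = 85

85


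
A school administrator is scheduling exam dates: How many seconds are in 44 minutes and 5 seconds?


Minutes: 44
Extra seconds: 5
Seconds per minute: 60
Minutes to seconds: 44 x 60 = 2640
Total: 2640 + 5 = 2645

2645


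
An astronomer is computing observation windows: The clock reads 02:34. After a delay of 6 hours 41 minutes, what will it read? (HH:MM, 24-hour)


Start time: 02:34
Adding: 6 hours 41 minutes
Minutes: 34 + 41 = 75
Minute overflow: 75 >= 60, so carry 1 hour, minutes = 15
Hours: 2 + 6 + 1 = 9
Result: 09:15

09:15


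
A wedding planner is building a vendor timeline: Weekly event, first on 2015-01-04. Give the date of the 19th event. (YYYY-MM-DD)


First occurrence: 2015-01-04 (occurrence 1)
Each occurrence is 7 days after the previous.
Occurrence 19 is 18 weeks after the first.
18 weeks = 126 days
2015-01-04 + 126 days = 2015-05-10

2015-05-10


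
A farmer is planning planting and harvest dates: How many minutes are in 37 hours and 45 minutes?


Hours: 37
Minutes: 45
Convert hours to minutes: 37 x 60 = 2220
Add remaining minutes: 2220 + 45 = 2265

2265


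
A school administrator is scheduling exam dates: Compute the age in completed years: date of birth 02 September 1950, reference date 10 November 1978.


Birth: 1950-09-02
Reference: 1978-11-10
Year difference: 1978 - 1950 = 28
Has birthday (09-02) occurred by 11-10? Yes
Age in full years: 28

28


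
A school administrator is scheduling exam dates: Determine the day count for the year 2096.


Year: 2096
Check leap year rules:
Divisible by 4? Yes
Divisible by 100? No
2096 is a leap year
Days: 366

366


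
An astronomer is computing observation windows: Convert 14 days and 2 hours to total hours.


Days: 14
Extra hours: 2
Hours per day: 24
Days to hours: 14 x 24 = 336
Total: 336 + 2 = 338

338


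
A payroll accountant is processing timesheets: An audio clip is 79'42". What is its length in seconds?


Minutes: 79
Seconds: 42
Convert minutes to seconds: 79 x 60 = 4740
Add remaining seconds: 4740 + 42 = 4782

4782


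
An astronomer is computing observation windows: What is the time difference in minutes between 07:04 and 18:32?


Start time: 07:04 = 424 minutes from midnight
End time: 18:32 = 1112 minutes from midnight
Difference: 1112 - 424 = 688 minutes
That is 11 hours and 28 minutes

688


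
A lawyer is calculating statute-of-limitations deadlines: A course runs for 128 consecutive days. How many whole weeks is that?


Total days: 128
Days per week: 7
Division: 128 / 7 = 18 remainder 2
Complete weeks: 18
Remaining days: 2

18


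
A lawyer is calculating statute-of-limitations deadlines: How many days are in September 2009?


Month: September
Year: 2009
September is a 30-day month
Total: 30 days

30


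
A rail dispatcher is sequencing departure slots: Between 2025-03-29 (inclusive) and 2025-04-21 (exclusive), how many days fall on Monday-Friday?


Start: 2025-03-29 (Saturday)
End (exclusive): 2025-04-21 (Monday)
Total calendar days: 23
Full weeks: 23 // 7 = 3 -> 15 weekdays
Remaining 2 days starting on Saturday:
  Sat(-), Sun(-) -> 0 weekdays
Total business days: 15 + 0 = 15

15


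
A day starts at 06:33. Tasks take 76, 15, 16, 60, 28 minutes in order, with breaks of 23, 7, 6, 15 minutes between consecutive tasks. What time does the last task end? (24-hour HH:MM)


Start: 06:33 = 393 min from midnight
  after task 1 (76 min): 07:49
  after break (23 min): 08:12
  after task 2 (15 min): 08:27
  after break (7 min): 08:34
  after task 3 (16 min): 08:50
  after break (6 min): 08:56
  after task 4 (60 min): 09:56
  after break (15 min): 10:11
  after task 5 (28 min): 10:39
Total elapsed: 246 minutes
End time: 10:39

10:39


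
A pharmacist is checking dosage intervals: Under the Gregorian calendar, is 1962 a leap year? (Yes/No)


Year: 1962
Divisible by 4? 1962 / 4 = 490.5 -> No
Not divisible by 4, so NOT a leap year

No


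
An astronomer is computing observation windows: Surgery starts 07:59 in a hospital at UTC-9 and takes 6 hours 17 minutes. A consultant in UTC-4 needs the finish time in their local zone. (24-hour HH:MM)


Start: 07:59 in UTC-9
Step 1 - add duration:
  minutes: 59 + 17 = 76 (carry 1h)
  hours: 7 + 6 + 1 = 14
  end in UTC-9: 14:16
Step 2 - convert UTC-9 -> UTC-4:
  offset difference: -4 - (-9) = 5 hours
  14 + (5) = 19 -> mod 24 = 19
Result: 19:16 in UTC-4

19:16


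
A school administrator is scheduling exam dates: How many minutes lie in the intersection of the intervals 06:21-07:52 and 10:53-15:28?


Interval A: [381, 472] minutes from midnight
Interval B: [653, 928] minutes from midnight
Overlap start = max(381, 653) = 653
Overlap end = min(472, 928) = 472
End <= start, so the intervals do not overlap: 0 minutes

0


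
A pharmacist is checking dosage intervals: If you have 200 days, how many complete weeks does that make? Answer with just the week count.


Total days: 200
Days per week: 7
Division: 200 / 7 = 28 remainder 4
Complete weeks: 28
Remaining days: 4

28


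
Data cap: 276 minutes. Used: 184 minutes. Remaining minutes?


Total budget: 276 minutes
Time used: 184 minutes
Remaining: 276 - 184 = 92 minutes
Percent used: 66.7%
Percent remaining: 33.3%

92


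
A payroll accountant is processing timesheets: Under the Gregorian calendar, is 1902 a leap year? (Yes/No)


Year: 1902
Divisible by 4? 1902 / 4 = 475.5 -> No
Not divisible by 4, so NOT a leap year

No


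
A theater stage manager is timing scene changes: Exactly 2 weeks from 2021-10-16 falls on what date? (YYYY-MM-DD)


Start: 2021-10-16
Weeks to add: 2
Convert to days: 2 x 7 = 14 days
Add 14 days to 2021-10-16
Result: 2021-10-30

2021-10-30


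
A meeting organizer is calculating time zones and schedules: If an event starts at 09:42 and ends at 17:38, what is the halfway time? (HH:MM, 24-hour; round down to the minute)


Start time: 09:42 = 582 minutes from midnight
End time: 17:38 = 1058 minutes from midnight
Sum: 582 + 1058 = 1640
Midpoint: 1640 / 2 = 820 minutes
Convert: 820 / 60 = 13 hours, 40 minutes
Result: 13:40

13:40


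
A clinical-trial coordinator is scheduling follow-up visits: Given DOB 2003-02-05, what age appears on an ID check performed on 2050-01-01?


Birth: 2003-02-05
Reference: 2050-01-01
Year difference: 2050 - 2003 = 47
Has birthday (02-05) occurred by 01-01? No
Birthday not yet reached this year -> subtract 1
Age in full years: 46

46


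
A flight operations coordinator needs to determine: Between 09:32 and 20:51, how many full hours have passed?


Start: 09:32
End: 20:51
Hour difference: 20 - 9 = 11 hours
Minute difference: 51 - 32 = 19 minutes
Total minutes: 679
Complete hours: 679 / 60 = 11 (remainder 19)

11


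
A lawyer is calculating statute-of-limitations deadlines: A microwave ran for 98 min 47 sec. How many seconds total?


Minutes: 98
Extra seconds: 47
Seconds per minute: 60
Minutes to seconds: 98 x 60 = 5880
Total: 5880 + 47 = 5927

5927


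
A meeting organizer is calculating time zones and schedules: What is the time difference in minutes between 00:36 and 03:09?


Start time: 00:36 = 36 minutes from midnight
End time: 03:09 = 189 minutes from midnight
Difference: 189 - 36 = 153 minutes
That is 2 hours and 33 minutes

153


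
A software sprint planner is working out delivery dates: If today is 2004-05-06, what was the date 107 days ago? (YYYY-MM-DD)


Start: 2004-05-06
Subtracting 107 days
Days already passed in May: 6
After going back through May: 101 more days to subtract
April 2004: 30 days, 71 remaining
March 2004: 31 days, 40 remaining
February 2004: 29 days, 11 remaining
January 2004 has 31 days, need 11
Result: 2004-01-20

2004-01-20


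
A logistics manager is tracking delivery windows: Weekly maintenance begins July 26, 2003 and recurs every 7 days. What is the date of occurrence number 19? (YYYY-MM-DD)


First occurrence: 2003-07-26 (occurrence 1)
Each occurrence is 7 days after the previous.
Occurrence 19 is 18 weeks after the first.
18 weeks = 126 days
2003-07-26 + 126 days = 2003-11-29

2003-11-29


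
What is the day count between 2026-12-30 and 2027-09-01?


Start date: 2026-12-30
End date: 2027-09-01
Dec 2026: +2 days
Jan 2027: +31 days
Feb 2027: +28 days
... (6 more months)
Total: 245 days

245


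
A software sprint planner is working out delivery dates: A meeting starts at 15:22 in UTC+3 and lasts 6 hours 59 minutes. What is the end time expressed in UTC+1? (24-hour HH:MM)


Start: 15:22 in UTC+3
Step 1 - add duration:
  minutes: 22 + 59 = 81 (carry 1h)
  hours: 15 + 6 + 1 = 22
  end in UTC+3: 22:21
Step 2 - convert UTC+3 -> UTC+1:
  offset difference: 1 - (3) = -2 hours
  22 + (-2) = 20 -> mod 24 = 20
Result: 20:21 in UTC+1

20:21


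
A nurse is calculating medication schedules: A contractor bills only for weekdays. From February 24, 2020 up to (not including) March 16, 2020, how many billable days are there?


Start: 2020-02-24 (Monday)
End (exclusive): 2020-03-16 (Monday)
Total calendar days: 21
Full weeks: 21 // 7 = 3 -> 15 weekdays
Remaining 0 days starting on Monday:
Total business days: 15 + 0 = 15

15


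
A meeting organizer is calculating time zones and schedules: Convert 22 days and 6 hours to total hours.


Days: 22
Extra hours: 6
Hours per day: 24
Days to hours: 22 x 24 = 528
Total: 528 + 6 = 534

534


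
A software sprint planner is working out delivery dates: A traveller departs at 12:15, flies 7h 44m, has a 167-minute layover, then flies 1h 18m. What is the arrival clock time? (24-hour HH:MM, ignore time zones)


Depart: 12:15
Leg 1: +464 min -> 19:59
Layover: +167 min -> 22:46
Leg 2: +78 min -> 00:04
Total travel: 709 minutes = 11h 49m
Arrival: 00:04

00:04


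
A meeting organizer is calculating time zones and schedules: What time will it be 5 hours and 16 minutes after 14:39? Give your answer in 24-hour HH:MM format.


Start time: 14:39
Adding: 5 hours 16 minutes
Minutes: 39 + 16 = 55
Hours: 14 + 5 + 0 = 19
Result: 19:55

19:55


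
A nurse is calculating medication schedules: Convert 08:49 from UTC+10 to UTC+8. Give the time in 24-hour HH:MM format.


Local time: 08:49 at UTC+10 (offset 10h)
Target zone: UTC+8 (offset 8h)
Difference: 8 - (10) = -2 hours
Calculation: 8 + (-2) = 6
Result: 06:49

06:49


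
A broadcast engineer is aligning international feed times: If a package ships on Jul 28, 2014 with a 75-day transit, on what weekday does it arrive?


Start: 2014-07-28 (Monday)
Step 1 - find target date: add 75 days
  2014-07-28 + 75 days = 2014-10-11
Step 2 - day of week:
  75 mod 7 = 5
  Monday + 5 days -> Saturday
Result: Saturday (2014-10-11)

Saturday


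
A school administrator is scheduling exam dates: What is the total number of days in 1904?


Year: 1904
Check leap year rules:
Divisible by 4? Yes
Divisible by 100? No
1904 is a leap year
Days: 366

366


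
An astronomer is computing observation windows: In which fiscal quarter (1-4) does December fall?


Month: December (month 12)
Q1: January-March (months 1-3)
Q2: April-June (months 4-6)
Q3: July-September (months 7-9)
Q4: October-December (months 10-12)
Month 12 falls in Q4

4


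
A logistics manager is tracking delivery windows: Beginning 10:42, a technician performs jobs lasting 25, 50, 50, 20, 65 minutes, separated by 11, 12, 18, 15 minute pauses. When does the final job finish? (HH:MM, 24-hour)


Start: 10:42 = 642 min from midnight
  after task 1 (25 min): 11:07
  after break (11 min): 11:18
  after task 2 (50 min): 12:08
  after break (12 min): 12:20
  after task 3 (50 min): 13:10
  after break (18 min): 13:28
  after task 4 (20 min): 13:48
  after break (15 min): 14:03
  after task 5 (65 min): 15:08
Total elapsed: 266 minutes
End time: 15:08

15:08


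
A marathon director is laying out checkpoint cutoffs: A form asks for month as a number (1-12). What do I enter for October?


Calendar month order:
9. September
10. October <--
11. November
October is month number 10

10


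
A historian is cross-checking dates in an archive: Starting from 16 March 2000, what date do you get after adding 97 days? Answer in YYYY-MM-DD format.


Start: 2000-03-16
Adding 97 days
Days remaining in March: 15
After March: 82 days still to add
April 2000: 30 days, 52 remaining
May 2000: 31 days, 21 remaining
June 2000 has 30 days, need 21
Result: 2000-06-21

2000-06-21


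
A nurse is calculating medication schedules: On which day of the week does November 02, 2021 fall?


Date: 2021-11-02
January 1, 2021 is a Friday
Day of year: 306
Offset from Jan 1: 305 days
305 mod 7 = 4
Result: Tuesday

Tuesday


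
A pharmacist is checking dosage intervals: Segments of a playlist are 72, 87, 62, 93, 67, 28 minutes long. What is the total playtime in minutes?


Durations: 72, 87, 62, 93, 67, 28
Running sum: 72
+ 87 = 159
+ 62 = 221
+ 93 = 314
+ 67 = 381
+ 28 = 409
Total duration: 409 minutes
That is 6 hours and 49 minutes

409


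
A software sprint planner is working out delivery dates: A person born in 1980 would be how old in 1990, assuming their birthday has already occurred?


Birth year: 1980
Current year: 1990
Age = current year - birth year
Age = 1990 - 1980 = 10

10


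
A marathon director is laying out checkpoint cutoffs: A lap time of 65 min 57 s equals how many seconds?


Minutes: 65
Seconds: 57
Convert minutes to seconds: 65 x 60 = 3900
Add remaining seconds: 3900 + 57 = 3957

3957


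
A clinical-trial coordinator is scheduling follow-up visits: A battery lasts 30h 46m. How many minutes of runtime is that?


Hours: 30
Extra minutes: 46
Minutes per hour: 60
Hours to minutes: 30 x 60 = 1800
Total: 1800 + 46 = 1846

1846


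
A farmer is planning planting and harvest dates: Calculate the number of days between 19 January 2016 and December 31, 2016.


Start: January 19, 2016
End: December 31, 2016
Days left in January: 12
February: 29
March: 31
April: 30
May: 31
... plus remaining months
Sum of remaining months: 335
Total: 12 + 335 = 347

347


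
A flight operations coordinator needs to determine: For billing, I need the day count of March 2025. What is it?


Month: March
Year: 2025
March is a 31-day month
Total: 31 days

31


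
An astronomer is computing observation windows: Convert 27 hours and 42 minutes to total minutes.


Hours: 27
Minutes: 42
Convert hours to minutes: 27 x 60 = 1620
Add remaining minutes: 1620 + 42 = 1662

1662


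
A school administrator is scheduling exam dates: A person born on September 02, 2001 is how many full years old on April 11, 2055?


Birth: 2001-09-02
Reference: 2055-04-11
Year difference: 2055 - 2001 = 54
Has birthday (09-02) occurred by 04-11? No
Birthday not yet reached this year -> subtract 1
Age in full years: 53

53


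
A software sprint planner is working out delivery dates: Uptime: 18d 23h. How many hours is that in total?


Days: 18
Extra hours: 23
Hours per day: 24
Days to hours: 18 x 24 = 432
Total: 432 + 23 = 455

455


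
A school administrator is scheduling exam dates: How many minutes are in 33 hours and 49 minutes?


Hours: 33
Extra minutes: 49
Minutes per hour: 60
Hours to minutes: 33 x 60 = 1980
Total: 1980 + 49 = 2029

2029


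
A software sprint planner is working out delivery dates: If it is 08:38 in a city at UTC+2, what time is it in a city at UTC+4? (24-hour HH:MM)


Local time: 08:38 at UTC+2 (offset 2h)
Target zone: UTC+4 (offset 4h)
Difference: 4 - (2) = 2 hours
Calculation: 8 + (2) = 10
Result: 10:38

10:38


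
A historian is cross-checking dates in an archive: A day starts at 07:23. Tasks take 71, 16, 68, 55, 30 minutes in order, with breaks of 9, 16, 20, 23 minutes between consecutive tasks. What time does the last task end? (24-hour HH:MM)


Start: 07:23 = 443 min from midnight
  after task 1 (71 min): 08:34
  after break (9 min): 08:43
  after task 2 (16 min): 08:59
  after break (16 min): 09:15
  after task 3 (68 min): 10:23
  after break (20 min): 10:43
  after task 4 (55 min): 11:38
  after break (23 min): 12:01
  after task 5 (30 min): 12:31
Total elapsed: 308 minutes
End time: 12:31

12:31


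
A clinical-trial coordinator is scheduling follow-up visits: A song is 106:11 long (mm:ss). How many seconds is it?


Minutes: 106
Extra seconds: 11
Seconds per minute: 60
Minutes to seconds: 106 x 60 = 6360
Total: 6360 + 11 = 6371

6371


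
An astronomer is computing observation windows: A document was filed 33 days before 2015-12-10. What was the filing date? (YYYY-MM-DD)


Start: 2015-12-10
Subtracting 33 days
Days already passed in December: 10
After going back through December: 23 more days to subtract
November 2015 has 30 days, need 23
Result: 2015-11-07

2015-11-07


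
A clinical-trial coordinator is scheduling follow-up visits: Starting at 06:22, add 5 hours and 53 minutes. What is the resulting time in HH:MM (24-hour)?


Start time: 06:22
Adding: 5 hours 53 minutes
Minutes: 22 + 53 = 75
Minute overflow: 75 >= 60, so carry 1 hour, minutes = 15
Hours: 6 + 5 + 1 = 12
Result: 12:15

12:15


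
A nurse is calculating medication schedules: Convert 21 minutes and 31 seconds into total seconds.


Minutes: 21
Seconds: 31
Convert minutes to seconds: 21 x 60 = 1260
Add remaining seconds: 1260 + 31 = 1291

1291


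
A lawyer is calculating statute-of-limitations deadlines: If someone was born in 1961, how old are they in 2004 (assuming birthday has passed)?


Birth year: 1961
Current year: 2004
Age = current year - birth year
Age = 2004 - 1961 = 43

43


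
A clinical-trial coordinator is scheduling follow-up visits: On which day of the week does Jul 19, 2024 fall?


Date: 2024-07-19
January 1, 2024 is a Monday
Day of year: 201
Offset from Jan 1: 200 days
200 mod 7 = 4
Result: Friday

Friday


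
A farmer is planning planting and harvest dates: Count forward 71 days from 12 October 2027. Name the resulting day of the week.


Start: 2027-10-12 (Tuesday)
Step 1 - find target date: add 71 days
  2027-10-12 + 71 days = 2027-12-22
Step 2 - day of week:
  71 mod 7 = 1
  Tuesday + 1 days -> Wednesday
Result: Wednesday (2027-12-22)

Wednesday


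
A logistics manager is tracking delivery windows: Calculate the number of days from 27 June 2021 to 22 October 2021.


Start date: 2021-06-27
End date: 2021-10-22
Jun 2021: +4 days
Jul 2021: +31 days
Aug 2021: +31 days
Sep 2021: +30 days
Oct 2021: +21 days
Total: 117 days

117


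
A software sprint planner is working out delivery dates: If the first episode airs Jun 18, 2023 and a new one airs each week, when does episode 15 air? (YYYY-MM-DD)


First occurrence: 2023-06-18 (occurrence 1)
Each occurrence is 7 days after the previous.
Occurrence 15 is 14 weeks after the first.
14 weeks = 98 days
2023-06-18 + 98 days = 2023-09-24

2023-09-24


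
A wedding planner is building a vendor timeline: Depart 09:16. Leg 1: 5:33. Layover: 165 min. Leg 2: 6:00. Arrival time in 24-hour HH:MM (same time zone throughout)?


Depart: 09:16
Leg 1: +333 min -> 14:49
Layover: +165 min -> 17:34
Leg 2: +360 min -> 23:34
Total travel: 858 minutes = 14h 18m
Arrival: 23:34

23:34


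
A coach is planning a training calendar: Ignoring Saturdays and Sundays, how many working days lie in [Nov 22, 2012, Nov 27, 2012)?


Start: 2012-11-22 (Thursday)
End (exclusive): 2012-11-27 (Tuesday)
Total calendar days: 5
Full weeks: 5 // 7 = 0 -> 0 weekdays
Remaining 5 days starting on Thursday:
  Thu(w), Fri(w), Sat(-), Sun(-), Mon(w) -> 3 weekdays
Total business days: 0 + 3 = 3

3


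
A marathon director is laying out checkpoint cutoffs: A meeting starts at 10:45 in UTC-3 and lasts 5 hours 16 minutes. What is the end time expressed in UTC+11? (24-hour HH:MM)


Start: 10:45 in UTC-3
Step 1 - add duration:
  minutes: 45 + 16 = 61 (carry 1h)
  hours: 10 + 5 + 1 = 16
  end in UTC-3: 16:01
Step 2 - convert UTC-3 -> UTC+11:
  offset difference: 11 - (-3) = 14 hours
  16 + (14) = 30 -> mod 24 = 6
Result: 06:01 in UTC+11

06:01


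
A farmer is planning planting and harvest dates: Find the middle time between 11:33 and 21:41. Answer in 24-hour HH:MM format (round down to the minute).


Start time: 11:33 = 693 minutes from midnight
End time: 21:41 = 1301 minutes from midnight
Sum: 693 + 1301 = 1994
Midpoint: 1994 / 2 = 997 minutes
Convert: 997 / 60 = 16 hours, 37 minutes
Result: 16:37

16:37


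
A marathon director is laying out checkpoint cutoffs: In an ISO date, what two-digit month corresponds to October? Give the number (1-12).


Calendar month order:
9. September
10. October <--
11. November
October is month number 10

10


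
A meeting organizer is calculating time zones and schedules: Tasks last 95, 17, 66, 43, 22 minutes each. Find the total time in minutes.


Durations: 95, 17, 66, 43, 22
Running sum: 95
+ 17 = 112
+ 66 = 178
+ 43 = 221
+ 22 = 243
Total duration: 243 minutes
That is 4 hours and 3 minutes

243


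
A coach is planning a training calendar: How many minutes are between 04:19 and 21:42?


Start time: 04:19 = 259 minutes from midnight
End time: 21:42 = 1302 minutes from midnight
Difference: 1302 - 259 = 1043 minutes
That is 17 hours and 23 minutes

1043


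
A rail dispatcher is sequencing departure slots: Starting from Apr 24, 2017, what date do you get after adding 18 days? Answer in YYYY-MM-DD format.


Start: 2017-04-24
Adding 18 days
Days remaining in April: 6
After April: 12 days still to add
May 2017 has 31 days, need 12
Result: 2017-05-12

2017-05-12


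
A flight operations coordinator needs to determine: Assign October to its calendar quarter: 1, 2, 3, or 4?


Month: October (month 10)
Q1: January-March (months 1-3)
Q2: April-June (months 4-6)
Q3: July-September (months 7-9)
Q4: October-December (months 10-12)
Month 10 falls in Q4

4


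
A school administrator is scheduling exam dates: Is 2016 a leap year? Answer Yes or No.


Year: 2016
Divisible by 4? 2016 / 4 = 504.0 -> Yes
Divisible by 100? 2016 / 100 = 20.16 -> No
Divisible by 4 but not 100, so it IS a leap year

Yes


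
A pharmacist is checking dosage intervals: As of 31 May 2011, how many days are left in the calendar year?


Start: May 31, 2011
End: December 31, 2011
Days left in May: 0
June: 30
July: 31
August: 31
September: 30
... plus remaining months
Sum of remaining months: 214
Total: 0 + 214 = 214

214


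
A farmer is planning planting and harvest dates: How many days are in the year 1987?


Year: 1987
Check leap year rules:
Divisible by 4? No
1987 is not a leap year
Days: 365

365


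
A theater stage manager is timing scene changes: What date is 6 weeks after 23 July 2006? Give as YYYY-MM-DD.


Start: 2006-07-23
Weeks to add: 6
Convert to days: 6 x 7 = 42 days
Add 42 days to 2006-07-23
Result: 2006-09-03

2006-09-03


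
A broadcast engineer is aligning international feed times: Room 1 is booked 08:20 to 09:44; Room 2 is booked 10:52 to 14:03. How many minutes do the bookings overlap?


Interval A: [500, 584] minutes from midnight
Interval B: [652, 843] minutes from midnight
Overlap start = max(500, 652) = 652
Overlap end = min(584, 843) = 584
End <= start, so the intervals do not overlap: 0 minutes

0


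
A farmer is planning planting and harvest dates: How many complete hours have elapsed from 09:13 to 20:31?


Start: 09:13
End: 20:31
Hour difference: 20 - 9 = 11 hours
Minute difference: 31 - 13 = 18 minutes
Total minutes: 678
Complete hours: 678 / 60 = 11 (remainder 18)

11


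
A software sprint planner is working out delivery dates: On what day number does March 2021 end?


Month: March
Year: 2021
March is a 31-day month
Total: 31 days

31


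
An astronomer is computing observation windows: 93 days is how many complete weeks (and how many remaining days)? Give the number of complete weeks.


Total days: 93
Days per week: 7
Division: 93 / 7 = 13 remainder 2
Complete weeks: 13
Remaining days: 2

13


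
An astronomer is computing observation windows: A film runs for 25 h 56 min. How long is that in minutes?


Hours: 25
Minutes: 56
Convert hours to minutes: 25 x 60 = 1500
Add remaining minutes: 1500 + 56 = 1556

1556


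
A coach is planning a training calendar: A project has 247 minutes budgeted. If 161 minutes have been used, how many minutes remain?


Total budget: 247 minutes
Time used: 161 minutes
Remaining: 247 - 161 = 86 minutes
Percent used: 65.2%
Percent remaining: 34.8%

86


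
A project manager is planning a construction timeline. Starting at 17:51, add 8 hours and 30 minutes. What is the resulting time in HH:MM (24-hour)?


Start time: 17:51
Adding: 8 hours 30 minutes
Minutes: 51 + 30 = 81
Minute overflow: 81 >= 60, so carry 1 hour, minutes = 21
Hours: 17 + 8 + 1 = 26
Hour wraparound: 26 mod 24 = 2
Result: 02:21

02:21


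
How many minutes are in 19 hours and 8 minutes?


Hours: 19
Minutes: 8
Convert hours to minutes: 19 x 60 = 1140
Add remaining minutes: 1140 + 8 = 1148

1148


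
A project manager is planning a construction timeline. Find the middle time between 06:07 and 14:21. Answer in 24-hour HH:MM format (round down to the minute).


Start time: 06:07 = 367 minutes from midnight
End time: 14:21 = 861 minutes from midnight
Sum: 367 + 861 = 1228
Midpoint: 1228 / 2 = 614 minutes
Convert: 614 / 60 = 10 hours, 14 minutes
Result: 10:14

10:14


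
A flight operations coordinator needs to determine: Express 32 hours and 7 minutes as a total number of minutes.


Hours: 32
Extra minutes: 7
Minutes per hour: 60
Hours to minutes: 32 x 60 = 1920
Total: 1920 + 7 = 1927

1927


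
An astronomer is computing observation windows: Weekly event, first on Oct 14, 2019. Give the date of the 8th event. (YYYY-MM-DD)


First occurrence: 2019-10-14 (occurrence 1)
Each occurrence is 7 days after the previous.
Occurrence 8 is 7 weeks after the first.
7 weeks = 49 days
2019-10-14 + 49 days = 2019-12-02

2019-12-02


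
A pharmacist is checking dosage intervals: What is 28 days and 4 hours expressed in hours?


Days: 28
Extra hours: 4
Hours per day: 24
Days to hours: 28 x 24 = 672
Total: 672 + 4 = 676

676


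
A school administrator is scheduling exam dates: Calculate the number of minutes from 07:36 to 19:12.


Start time: 07:36 = 456 minutes from midnight
End time: 19:12 = 1152 minutes from midnight
Difference: 1152 - 456 = 696 minutes
That is 11 hours and 36 minutes

696


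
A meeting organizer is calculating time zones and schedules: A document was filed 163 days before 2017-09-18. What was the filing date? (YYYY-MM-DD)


Start: 2017-09-18
Subtracting 163 days
Days already passed in September: 18
After going back through September: 145 more days to subtract
August 2017: 31 days, 114 remaining
July 2017: 31 days, 83 remaining
June 2017: 30 days, 53 remaining
May 2017: 31 days, 22 remaining
Result: 2017-04-08

2017-04-08


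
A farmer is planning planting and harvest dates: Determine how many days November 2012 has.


Month: November
Year: 2012
November is a 30-day month
Total: 30 days

30


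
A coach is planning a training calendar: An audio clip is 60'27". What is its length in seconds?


Minutes: 60
Seconds: 27
Convert minutes to seconds: 60 x 60 = 3600
Add remaining seconds: 3600 + 27 = 3627

3627


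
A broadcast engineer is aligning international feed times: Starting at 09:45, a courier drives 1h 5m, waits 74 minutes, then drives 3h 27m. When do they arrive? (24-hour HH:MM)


Depart: 09:45
Leg 1: +65 min -> 10:50
Layover: +74 min -> 12:04
Leg 2: +207 min -> 15:31
Total travel: 346 minutes = 5h 46m
Arrival: 15:31

15:31


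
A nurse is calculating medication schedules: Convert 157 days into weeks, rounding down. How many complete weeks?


Total days: 157
Days per week: 7
Division: 157 / 7 = 22 remainder 3
Complete weeks: 22
Remaining days: 3

22


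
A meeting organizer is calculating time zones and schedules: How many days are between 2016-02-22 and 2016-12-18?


Start date: 2016-02-22
End date: 2016-12-18
Feb 2016: +8 days
Mar 2016: +31 days
Apr 2016: +30 days
... (8 more months)
Total: 300 days

300


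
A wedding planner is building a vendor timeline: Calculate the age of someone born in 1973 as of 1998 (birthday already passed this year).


Birth year: 1973
Current year: 1998
Age = current year - birth year
Age = 1998 - 1973 = 25

25


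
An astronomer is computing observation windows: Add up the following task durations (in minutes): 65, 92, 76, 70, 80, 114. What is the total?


Durations: 65, 92, 76, 70, 80, 114
Running sum: 65
+ 92 = 157
+ 76 = 233
+ 70 = 303
+ 80 = 383
+ 114 = 497
Total duration: 497 minutes
That is 8 hours and 17 minutes

497


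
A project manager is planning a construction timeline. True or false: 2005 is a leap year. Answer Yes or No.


Year: 2005
Divisible by 4? 2005 / 4 = 501.25 -> No
Not divisible by 4, so NOT a leap year

No


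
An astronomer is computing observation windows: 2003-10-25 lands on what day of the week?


Date: 2003-10-25
January 1, 2003 is a Wednesday
Day of year: 298
Offset from Jan 1: 297 days
297 mod 7 = 3
Result: Saturday

Saturday


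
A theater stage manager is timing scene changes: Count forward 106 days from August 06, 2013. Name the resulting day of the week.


Start: 2013-08-06 (Tuesday)
Step 1 - find target date: add 106 days
  2013-08-06 + 106 days = 2013-11-20
Step 2 - day of week:
  106 mod 7 = 1
  Tuesday + 1 days -> Wednesday
Result: Wednesday (2013-11-20)

Wednesday


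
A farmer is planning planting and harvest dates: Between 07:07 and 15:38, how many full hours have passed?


Start: 07:07
End: 15:38
Hour difference: 15 - 7 = 8 hours
Minute difference: 38 - 7 = 31 minutes
Total minutes: 511
Complete hours: 511 / 60 = 8 (remainder 31)

8


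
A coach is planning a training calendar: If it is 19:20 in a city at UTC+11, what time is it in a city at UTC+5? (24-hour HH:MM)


Local time: 19:20 at UTC+11 (offset 11h)
Target zone: UTC+5 (offset 5h)
Difference: 5 - (11) = -6 hours
Calculation: 19 + (-6) = 13
Result: 13:20

13:20


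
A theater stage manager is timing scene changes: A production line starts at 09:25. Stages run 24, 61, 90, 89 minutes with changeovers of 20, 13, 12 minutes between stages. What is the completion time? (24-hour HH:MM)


Start: 09:25 = 565 min from midnight
  after task 1 (24 min): 09:49
  after break (20 min): 10:09
  after task 2 (61 min): 11:10
  after break (13 min): 11:23
  after task 3 (90 min): 12:53
  after break (12 min): 13:05
  after task 4 (89 min): 14:34
Total elapsed: 309 minutes
End time: 14:34

14:34


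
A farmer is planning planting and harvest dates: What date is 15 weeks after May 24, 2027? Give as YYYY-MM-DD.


Start: 2027-05-24
Weeks to add: 15
Convert to days: 15 x 7 = 105 days
Add 105 days to 2027-05-24
Result: 2027-09-06

2027-09-06


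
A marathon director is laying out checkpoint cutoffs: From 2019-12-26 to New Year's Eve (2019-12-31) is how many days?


Start: December 26, 2019
End: December 31, 2019
Days left in December: 5
Total: 5 days

5


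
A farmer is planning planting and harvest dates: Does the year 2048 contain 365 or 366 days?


Year: 2048
Check leap year rules:
Divisible by 4? Yes
Divisible by 100? No
2048 is a leap year
Days: 366

366


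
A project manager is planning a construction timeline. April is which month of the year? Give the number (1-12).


Calendar month order:
3. March
4. April <--
5. May
April is month number 4

4


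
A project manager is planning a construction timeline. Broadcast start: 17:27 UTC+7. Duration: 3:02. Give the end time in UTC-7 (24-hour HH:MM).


Start: 17:27 in UTC+7
Step 1 - add duration:
  minutes: 27 + 2 = 29
  hours: 17 + 3 + 0 = 20
  end in UTC+7: 20:29
Step 2 - convert UTC+7 -> UTC-7:
  offset difference: -7 - (7) = -14 hours
  20 + (-14) = 6 -> mod 24 = 6
Result: 06:29 in UTC-7

06:29


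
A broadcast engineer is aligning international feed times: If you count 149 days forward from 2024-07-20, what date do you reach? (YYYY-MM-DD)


Start: 2024-07-20
Adding 149 days
Days remaining in July: 11
After July: 138 days still to add
August 2024: 31 days, 107 remaining
September 2024: 30 days, 77 remaining
October 2024: 31 days, 46 remaining
November 2024: 30 days, 16 remaining
Result: 2024-12-16

2024-12-16


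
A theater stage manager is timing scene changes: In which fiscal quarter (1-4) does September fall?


Month: September (month 9)
Q1: January-March (months 1-3)
Q2: April-June (months 4-6)
Q3: July-September (months 7-9)
Q4: October-December (months 10-12)
Month 9 falls in Q3

3


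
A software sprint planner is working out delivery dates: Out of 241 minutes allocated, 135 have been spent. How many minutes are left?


Total budget: 241 minutes
Time used: 135 minutes
Remaining: 241 - 135 = 106 minutes
Percent used: 56.0%
Percent remaining: 44.0%

106


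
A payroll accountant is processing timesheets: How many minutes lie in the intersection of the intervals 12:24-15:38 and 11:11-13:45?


Interval A: [744, 938] minutes from midnight
Interval B: [671, 825] minutes from midnight
Overlap start = max(744, 671) = 744
Overlap end = min(938, 825) = 825
Overlap = 825 - 744 = 81 minutes

81


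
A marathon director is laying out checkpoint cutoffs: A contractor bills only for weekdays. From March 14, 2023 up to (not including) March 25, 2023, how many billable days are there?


Start: 2023-03-14 (Tuesday)
End (exclusive): 2023-03-25 (Saturday)
Total calendar days: 11
Full weeks: 11 // 7 = 1 -> 5 weekdays
Remaining 4 days starting on Tuesday:
  Tue(w), Wed(w), Thu(w), Fri(w) -> 4 weekdays
Total business days: 5 + 4 = 9

9


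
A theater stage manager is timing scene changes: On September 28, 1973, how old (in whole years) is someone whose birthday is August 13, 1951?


Birth: 1951-08-13
Reference: 1973-09-28
Year difference: 1973 - 1951 = 22
Has birthday (08-13) occurred by 09-28? Yes
Age in full years: 22

22


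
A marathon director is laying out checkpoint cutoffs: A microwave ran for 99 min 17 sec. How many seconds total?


Minutes: 99
Extra seconds: 17
Seconds per minute: 60
Minutes to seconds: 99 x 60 = 5940
Total: 5940 + 17 = 5957

5957


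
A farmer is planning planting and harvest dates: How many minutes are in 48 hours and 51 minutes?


Hours: 48
Extra minutes: 51
Minutes per hour: 60
Hours to minutes: 48 x 60 = 2880
Total: 2880 + 51 = 2931

2931


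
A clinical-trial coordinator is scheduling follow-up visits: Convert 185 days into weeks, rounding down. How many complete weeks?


Total days: 185
Days per week: 7
Division: 185 / 7 = 26 remainder 3
Complete weeks: 26
Remaining days: 3

26


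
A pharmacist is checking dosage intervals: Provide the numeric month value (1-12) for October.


Calendar month order:
9. September
10. October <--
11. November
October is month number 10

10


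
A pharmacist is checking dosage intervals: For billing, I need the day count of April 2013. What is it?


Month: April
Year: 2013
April is a 30-day month
Total: 30 days

30


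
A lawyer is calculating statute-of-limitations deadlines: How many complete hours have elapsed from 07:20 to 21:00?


Start: 07:20
End: 21:00
Hour difference: 21 - 7 = 14 hours
Minute difference: 0 - 20 = -20 minutes
Total minutes: 820
Complete hours: 820 / 60 = 13 (remainder 40)

13


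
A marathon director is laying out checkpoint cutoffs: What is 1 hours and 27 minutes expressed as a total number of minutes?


Hours: 1
Minutes: 27
Convert hours to minutes: 1 x 60 = 60
Add remaining minutes: 60 + 27 = 87

87


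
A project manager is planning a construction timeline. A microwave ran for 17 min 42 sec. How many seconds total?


Minutes: 17
Extra seconds: 42
Seconds per minute: 60
Minutes to seconds: 17 x 60 = 1020
Total: 1020 + 42 = 1062

1062


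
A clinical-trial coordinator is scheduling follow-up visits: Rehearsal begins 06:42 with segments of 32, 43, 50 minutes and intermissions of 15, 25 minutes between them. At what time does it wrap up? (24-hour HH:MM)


Start: 06:42 = 402 min from midnight
  after task 1 (32 min): 07:14
  after break (15 min): 07:29
  after task 2 (43 min): 08:12
  after break (25 min): 08:37
  after task 3 (50 min): 09:27
Total elapsed: 165 minutes
End time: 09:27

09:27


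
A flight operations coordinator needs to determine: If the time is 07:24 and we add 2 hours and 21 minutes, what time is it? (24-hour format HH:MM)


Start time: 07:24
Adding: 2 hours 21 minutes
Minutes: 24 + 21 = 45
Hours: 7 + 2 + 0 = 9
Result: 09:45

09:45


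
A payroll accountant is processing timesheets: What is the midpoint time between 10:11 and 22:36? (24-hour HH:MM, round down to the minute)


Start time: 10:11 = 611 minutes from midnight
End time: 22:36 = 1356 minutes from midnight
Sum: 611 + 1356 = 1967
Midpoint: 1967 / 2 = 983 minutes
Convert: 983 / 60 = 16 hours, 23 minutes
Result: 16:23

16:23


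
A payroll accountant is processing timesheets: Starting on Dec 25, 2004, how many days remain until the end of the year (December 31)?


Start: December 25, 2004
End: December 31, 2004
Days left in December: 6
Total: 6 days

6
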